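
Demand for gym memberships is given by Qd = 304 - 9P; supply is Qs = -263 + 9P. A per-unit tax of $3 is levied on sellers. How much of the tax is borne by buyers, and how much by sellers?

Pre-tax equilibrium: P* = 31.5, Q* = 20.5.
Tax on sellers shifts supply to Qs = -263 + 9(P − 3) = -290 + 9P.
304 - 9P = -290 + 9P gives buyer price Pb = 33; sellers receive Ps = 33 − 3 = 30.
New quantity: Q = 304 − 9(33) = 7.
Buyer burden = 33 − 31.5 = 1.5; seller burden = 31.5 − 30 = 1.5.

Buyers bear $1.5, sellers bear $1.5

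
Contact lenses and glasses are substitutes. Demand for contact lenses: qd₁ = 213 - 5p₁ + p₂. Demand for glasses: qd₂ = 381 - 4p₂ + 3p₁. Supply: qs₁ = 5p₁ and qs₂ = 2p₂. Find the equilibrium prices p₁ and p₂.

Market 1: 213 - 5p₁ + p₂ = 5p₁ → 10p₁ - p₂ = 213.
Market 2: 6p₂ - 3p₁ = 381.
Eliminating p₂: 6×(1) + 1×(2) gives 57p₁ = 1659, so p₁ = 553/19.
Back-substitute into (2): p₂ = (381 + 3×553/19) / 6 = 1483/19.

p₁ = 553/19, p₂ = 1483/19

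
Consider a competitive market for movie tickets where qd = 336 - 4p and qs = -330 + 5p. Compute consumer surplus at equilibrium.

Equilibrium: 336 - 4p = -330 + 5p gives p* = 74, q* = 40.
Demand choke price (qd = 0): p = 84.
CS = ½(84 − 74)(40) = 200.

Consumer surplus = 200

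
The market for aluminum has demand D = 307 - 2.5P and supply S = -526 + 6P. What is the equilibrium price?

P* = 98

Set D = S: 307 - 2.5P = -526 + 6P.
833 = 8.5P, so P* = 98.
Q* = 307 − 2.5(98) = 62.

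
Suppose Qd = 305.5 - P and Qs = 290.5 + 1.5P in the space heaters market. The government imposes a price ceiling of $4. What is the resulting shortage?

Equilibrium price would be P* = 6, so the ceiling at 4 binds.
At P = 4: Qd = 305.5 − 1(4) = 301.5, Qs = 290.5 + 1.5(4) = 296.5.
Shortage = 301.5 − 296.5 = 5.

Shortage = 5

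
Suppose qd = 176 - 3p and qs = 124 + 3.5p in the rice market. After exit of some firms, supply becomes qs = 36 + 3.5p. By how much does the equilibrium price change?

Δp = 176/13

Original equilibrium: p* = 8, q* = 152.
New equilibrium: 176 - 3p = 36 + 3.5p, so 140 = 6.5p and p' = 280/13; q' = 176 − 3(280/13) = 1448/13.
Change in price: 280/13 − 8 = 176/13.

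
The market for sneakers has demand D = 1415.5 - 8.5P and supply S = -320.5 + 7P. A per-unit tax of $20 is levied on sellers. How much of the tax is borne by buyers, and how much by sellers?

Pre-tax equilibrium: P* = 112, Q* = 463.5.
Tax on sellers shifts supply to S = -320.5 + 7(P − 20) = -460.5 + 7P.
1415.5 - 8.5P = -460.5 + 7P gives buyer price Pb = 3752/31; sellers receive Ps = 3752/31 − 20 = 3132/31.
New quantity: Q = 1415.5 − 8.5(3752/31) = 23977/62.
Buyer burden = 3752/31 − 112 = 280/31; seller burden = 112 − 3132/31 = 340/31.

Buyers bear 280/31, sellers bear 340/31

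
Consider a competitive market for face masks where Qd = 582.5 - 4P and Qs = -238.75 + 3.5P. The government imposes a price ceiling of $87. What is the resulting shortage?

Equilibrium price would be P* = 109.5, so the ceiling at 87 binds.
At P = 87: Qd = 582.5 − 4(87) = 234.5, Qs = -238.75 + 3.5(87) = 65.75.
Shortage = 234.5 − 65.75 = 168.75.

Shortage = 168.75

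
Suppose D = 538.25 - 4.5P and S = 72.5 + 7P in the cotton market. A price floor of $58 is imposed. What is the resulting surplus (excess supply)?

Equilibrium price would be P* = 40.5, so the floor at 58 binds.
At P = 58: D = 277.25, S = 478.5.
Surplus = 478.5 − 277.25 = 201.25.

Surplus = 201.25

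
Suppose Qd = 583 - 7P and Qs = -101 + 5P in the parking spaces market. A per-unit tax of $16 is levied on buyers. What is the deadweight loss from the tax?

Pre-tax equilibrium: P* = 57, Q* = 184.
Tax on buyers shifts demand to Qd = 583 − 7(P + 16) = 471 - 7P.
471 - 7P = -101 + 5P gives seller price Ps = 143/3; buyers pay Pb = 143/3 + 16 = 191/3.
New quantity: Q = 583 − 7(191/3) = 412/3.
DWL = ½ × 16 × (184 − 412/3) = 1120/3.

Deadweight loss = 1120/3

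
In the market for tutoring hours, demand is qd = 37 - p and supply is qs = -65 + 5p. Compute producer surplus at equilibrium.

Producer surplus = 40

Equilibrium: 37 - p = -65 + 5p gives p* = 17, q* = 20.
Supply starts at p = 13 (where qs = 0).
PS = ½(17 − 13)(20) = 40.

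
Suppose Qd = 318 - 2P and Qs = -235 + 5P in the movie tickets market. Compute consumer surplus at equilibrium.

Equilibrium: 318 - 2P = -235 + 5P gives P* = 79, Q* = 160.
Demand choke price (Qd = 0): P = 159.
CS = ½(159 − 79)(160) = 6400.

Consumer surplus = 6400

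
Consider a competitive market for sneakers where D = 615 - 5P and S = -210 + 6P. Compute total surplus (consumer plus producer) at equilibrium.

Total surplus = 10560

Equilibrium: 615 - 5P = -210 + 6P gives P* = 75, Q* = 240.
Demand choke price: P = 123; supply starts at P = 35.
CS = ½(123 − 75)(240) = 5760; PS = ½(75 − 35)(240) = 4800.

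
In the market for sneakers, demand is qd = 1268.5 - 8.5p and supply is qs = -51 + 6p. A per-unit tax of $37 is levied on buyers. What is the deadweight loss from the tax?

Deadweight loss = 69819/29

Pre-tax equilibrium: p* = 91, q* = 495.
Tax on buyers shifts demand to qd = 1268.5 − 8.5(p + 37) = 954 - 8.5p.
954 - 8.5p = -51 + 6p gives seller price ps = 2010/29; buyers pay pb = 2010/29 + 37 = 3083/29.
New quantity: q = 1268.5 − 8.5(3083/29) = 10581/29.
DWL = ½ × 37 × (495 − 10581/29) = 69819/29.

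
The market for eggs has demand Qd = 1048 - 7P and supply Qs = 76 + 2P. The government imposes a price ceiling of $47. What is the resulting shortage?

Equilibrium price would be P* = 108, so the ceiling at 47 binds.
At P = 47: Qd = 1048 − 7(47) = 719, Qs = 76 + 2(47) = 170.
Shortage = 719 − 170 = 549.

Shortage = 549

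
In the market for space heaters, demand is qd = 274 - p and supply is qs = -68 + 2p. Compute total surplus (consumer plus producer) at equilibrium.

Equilibrium: 274 - p = -68 + 2p gives p* = 114, q* = 160.
Demand choke price: p = 274; supply starts at p = 34.
CS = ½(274 − 114)(160) = 12800; PS = ½(114 − 34)(160) = 6400.

Total surplus = 19200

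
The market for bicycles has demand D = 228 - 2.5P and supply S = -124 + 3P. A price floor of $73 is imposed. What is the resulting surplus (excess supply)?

Surplus = 49.5

Equilibrium price would be P* = 64, so the floor at 73 binds.
At P = 73: D = 45.5, S = 95.
Surplus = 95 − 45.5 = 49.5.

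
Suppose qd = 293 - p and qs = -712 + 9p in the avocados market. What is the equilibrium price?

p* = 100.5

Set qd = qs: 293 - p = -712 + 9p.
1005 = 10p, so p* = 100.5.
q* = 293 − 1(100.5) = 192.5.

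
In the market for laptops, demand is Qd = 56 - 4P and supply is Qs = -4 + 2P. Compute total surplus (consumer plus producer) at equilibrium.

Total surplus = 96

Equilibrium: 56 - 4P = -4 + 2P gives P* = 10, Q* = 16.
Demand choke price: P = 14; supply starts at P = 2.
CS = ½(14 − 10)(16) = 32; PS = ½(10 − 2)(16) = 64.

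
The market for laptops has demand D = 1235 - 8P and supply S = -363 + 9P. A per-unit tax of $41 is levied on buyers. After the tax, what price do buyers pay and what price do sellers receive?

Buyers pay 1967/17, sellers receive 1270/17

Pre-tax equilibrium: P* = 94, Q* = 483.
Tax on buyers shifts demand to D = 1235 − 8(P + 41) = 907 - 8P.
907 - 8P = -363 + 9P gives seller price Ps = 1270/17; buyers pay Pb = 1270/17 + 41 = 1967/17.
New quantity: Q = 1235 − 8(1967/17) = 5259/17.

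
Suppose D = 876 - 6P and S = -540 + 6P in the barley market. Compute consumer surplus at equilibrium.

Equilibrium: 876 - 6P = -540 + 6P gives P* = 118, Q* = 168.
Demand choke price (D = 0): P = 146.
CS = ½(146 − 118)(168) = 2352.

Consumer surplus = 2352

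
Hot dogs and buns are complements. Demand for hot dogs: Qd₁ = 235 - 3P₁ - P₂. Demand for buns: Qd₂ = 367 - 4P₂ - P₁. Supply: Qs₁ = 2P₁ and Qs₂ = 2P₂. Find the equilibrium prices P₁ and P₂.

P₁ = 1043/29, P₂ = 1600/29

Market 1: 235 - 3P₁ - P₂ = 2P₁ → 5P₁ + P₂ = 235.
Market 2: 6P₂ + P₁ = 367.
Eliminating P₂: 6×(1) − 1×(2) gives 29P₁ = 1043, so P₁ = 1043/29.
Back-substitute into (2): P₂ = (367 − 1×1043/29) / 6 = 1600/29.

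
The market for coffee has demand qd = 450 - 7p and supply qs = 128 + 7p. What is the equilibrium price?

Set qd = qs: 450 - 7p = 128 + 7p.
322 = 14p, so p* = 23.
q* = 450 − 7(23) = 289.

p* = 23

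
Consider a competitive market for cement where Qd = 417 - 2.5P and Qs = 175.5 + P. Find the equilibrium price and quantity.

P* = 69, Q* = 244.5

Set Qd = Qs: 417 - 2.5P = 175.5 + P.
241.5 = 3.5P, so P* = 69.
Q* = 417 − 2.5(69) = 244.5.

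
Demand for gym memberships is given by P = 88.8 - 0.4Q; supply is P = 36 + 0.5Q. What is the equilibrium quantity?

Q* = 176/3

Set the two price expressions equal: 88.8 - 0.4Q = 36 + 0.5Q.
52.8 = 0.9Q, so Q* = 176/3.
P* = 88.8 − (0.4)(176/3) = 196/3.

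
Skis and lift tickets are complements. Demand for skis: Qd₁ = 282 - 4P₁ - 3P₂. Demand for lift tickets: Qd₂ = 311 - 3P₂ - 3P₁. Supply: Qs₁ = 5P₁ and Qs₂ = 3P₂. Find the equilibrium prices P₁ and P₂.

Market 1: 282 - 4P₁ - 3P₂ = 5P₁ → 9P₁ + 3P₂ = 282.
Market 2: 6P₂ + 3P₁ = 311.
Eliminating P₂: 6×(1) − 3×(2) gives 45P₁ = 759, so P₁ = 253/15.
Back-substitute into (2): P₂ = (311 − 3×253/15) / 6 = 43.4.

P₁ = 253/15, P₂ = 43.4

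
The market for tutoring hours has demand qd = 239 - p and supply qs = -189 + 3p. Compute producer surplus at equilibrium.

Equilibrium: 239 - p = -189 + 3p gives p* = 107, q* = 132.
Supply starts at p = 63 (where qs = 0).
PS = ½(107 − 63)(132) = 2904.

Producer surplus = 2904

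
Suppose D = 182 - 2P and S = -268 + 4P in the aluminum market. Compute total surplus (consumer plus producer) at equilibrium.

Equilibrium: 182 - 2P = -268 + 4P gives P* = 75, Q* = 32.
Demand choke price: P = 91; supply starts at P = 67.
CS = ½(91 − 75)(32) = 256; PS = ½(75 − 67)(32) = 128.

Total surplus = 384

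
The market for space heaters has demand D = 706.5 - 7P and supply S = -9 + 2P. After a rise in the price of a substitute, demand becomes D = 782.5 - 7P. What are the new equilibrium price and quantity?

Original equilibrium: P* = 79.5, Q* = 150.
New equilibrium: 782.5 - 7P = -9 + 2P, so 791.5 = 9P and P' = 1583/18; Q' = 782.5 − 7(1583/18) = 1502/9.

P' = 1583/18, Q' = 1502/9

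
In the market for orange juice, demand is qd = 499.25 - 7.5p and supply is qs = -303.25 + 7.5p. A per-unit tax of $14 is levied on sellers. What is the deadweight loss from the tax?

Deadweight loss = 367.5

Pre-tax equilibrium: p* = 53.5, q* = 98.
Tax on sellers shifts supply to qs = -303.25 + 7.5(p − 14) = -408.25 + 7.5p.
499.25 - 7.5p = -408.25 + 7.5p gives buyer price pb = 60.5; sellers receive ps = 60.5 − 14 = 46.5.
New quantity: q = 499.25 − 7.5(60.5) = 45.5.
DWL = ½ × 14 × (98 − 45.5) = 367.5.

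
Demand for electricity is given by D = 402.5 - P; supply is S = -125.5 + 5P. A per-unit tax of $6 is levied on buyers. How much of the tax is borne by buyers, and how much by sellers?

Pre-tax equilibrium: P* = 88, Q* = 314.5.
Tax on buyers shifts demand to D = 402.5 − 1(P + 6) = 396.5 - P.
396.5 - P = -125.5 + 5P gives seller price Ps = 87; buyers pay Pb = 87 + 6 = 93.
New quantity: Q = 402.5 − 1(93) = 309.5.
Buyer burden = 93 − 88 = 5; seller burden = 88 − 87 = 1.

Buyers bear $5, sellers bear $1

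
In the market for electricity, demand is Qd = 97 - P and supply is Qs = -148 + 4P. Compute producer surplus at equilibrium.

Equilibrium: 97 - P = -148 + 4P gives P* = 49, Q* = 48.
Supply starts at P = 37 (where Qs = 0).
PS = ½(49 − 37)(48) = 288.

Producer surplus = 288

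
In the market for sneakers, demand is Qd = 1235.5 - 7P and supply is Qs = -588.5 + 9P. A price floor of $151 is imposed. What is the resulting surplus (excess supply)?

Equilibrium price would be P* = 114, so the floor at 151 binds.
At P = 151: Qd = 178.5, Qs = 770.5.
Surplus = 770.5 − 178.5 = 592.

Surplus = 592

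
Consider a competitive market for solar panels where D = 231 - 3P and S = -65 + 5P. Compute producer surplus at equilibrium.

Producer surplus = 1440

Equilibrium: 231 - 3P = -65 + 5P gives P* = 37, Q* = 120.
Supply starts at P = 13 (where S = 0).
PS = ½(37 − 13)(120) = 1440.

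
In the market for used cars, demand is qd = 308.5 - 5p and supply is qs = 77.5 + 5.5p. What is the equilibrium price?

p* = 22

Set qd = qs: 308.5 - 5p = 77.5 + 5.5p.
231 = 10.5p, so p* = 22.
q* = 308.5 − 5(22) = 198.5.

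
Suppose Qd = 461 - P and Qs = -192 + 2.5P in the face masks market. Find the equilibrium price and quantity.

P* = 1306/7, Q* = 1921/7

Set Qd = Qs: 461 - P = -192 + 2.5P.
653 = 3.5P, so P* = 1306/7.
Q* = 461 − 1(1306/7) = 1921/7.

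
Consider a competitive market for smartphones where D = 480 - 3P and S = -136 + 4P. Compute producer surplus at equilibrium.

Producer surplus = 5832

Equilibrium: 480 - 3P = -136 + 4P gives P* = 88, Q* = 216.
Supply starts at P = 34 (where S = 0).
PS = ½(88 − 34)(216) = 5832.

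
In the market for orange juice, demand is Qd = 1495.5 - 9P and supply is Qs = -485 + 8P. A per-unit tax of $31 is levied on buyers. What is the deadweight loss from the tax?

Deadweight loss = 34596/17

Pre-tax equilibrium: P* = 116.5, Q* = 447.
Tax on buyers shifts demand to Qd = 1495.5 − 9(P + 31) = 1216.5 - 9P.
1216.5 - 9P = -485 + 8P gives seller price Ps = 3403/34; buyers pay Pb = 3403/34 + 31 = 4457/34.
New quantity: Q = 1495.5 − 9(4457/34) = 5367/17.
DWL = ½ × 31 × (447 − 5367/17) = 34596/17.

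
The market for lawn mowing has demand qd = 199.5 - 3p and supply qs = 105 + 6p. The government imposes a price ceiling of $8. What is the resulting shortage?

Equilibrium price would be p* = 10.5, so the ceiling at 8 binds.
At p = 8: qd = 199.5 − 3(8) = 175.5, qs = 105 + 6(8) = 153.
Shortage = 175.5 − 153 = 22.5.

Shortage = 22.5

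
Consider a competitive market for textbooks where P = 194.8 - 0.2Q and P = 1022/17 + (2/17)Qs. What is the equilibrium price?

P* = 110

Set the two price expressions equal: 194.8 - 0.2Q = 1022/17 + (2/17)Q.
11448/85 = (27/85)Q, so Q* = 424.
P* = 194.8 − (0.2)(424) = 110.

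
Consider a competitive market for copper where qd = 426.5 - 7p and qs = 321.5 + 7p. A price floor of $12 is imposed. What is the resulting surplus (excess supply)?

Equilibrium price would be p* = 7.5, so the floor at 12 binds.
At p = 12: qd = 342.5, qs = 405.5.
Surplus = 405.5 − 342.5 = 63.

Surplus = 63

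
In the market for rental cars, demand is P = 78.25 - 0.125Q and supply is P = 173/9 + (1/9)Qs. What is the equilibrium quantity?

Q* = 250

Set the two price expressions equal: 78.25 - 0.125Q = 173/9 + (1/9)Q.
2125/36 = (17/72)Q, so Q* = 250.
P* = 78.25 − (0.125)(250) = 47.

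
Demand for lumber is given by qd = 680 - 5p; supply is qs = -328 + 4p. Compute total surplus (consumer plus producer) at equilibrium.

Total surplus = 3240

Equilibrium: 680 - 5p = -328 + 4p gives p* = 112, q* = 120.
Demand choke price: p = 136; supply starts at p = 82.
CS = ½(136 − 112)(120) = 1440; PS = ½(112 − 82)(120) = 1800.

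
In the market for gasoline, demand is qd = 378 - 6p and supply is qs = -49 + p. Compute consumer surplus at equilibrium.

Consumer surplus = 12

Equilibrium: 378 - 6p = -49 + p gives p* = 61, q* = 12.
Demand choke price (qd = 0): p = 63.
CS = ½(63 − 61)(12) = 12.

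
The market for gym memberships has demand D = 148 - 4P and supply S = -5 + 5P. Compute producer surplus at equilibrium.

Producer surplus = 640

Equilibrium: 148 - 4P = -5 + 5P gives P* = 17, Q* = 80.
Supply starts at P = 1 (where S = 0).
PS = ½(17 − 1)(80) = 640.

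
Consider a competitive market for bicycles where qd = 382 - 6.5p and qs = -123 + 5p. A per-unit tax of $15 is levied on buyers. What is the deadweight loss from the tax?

Pre-tax equilibrium: p* = 1010/23, q* = 2221/23.
Tax on buyers shifts demand to qd = 382 − 6.5(p + 15) = 284.5 - 6.5p.
284.5 - 6.5p = -123 + 5p gives seller price ps = 815/23; buyers pay pb = 815/23 + 15 = 1160/23.
New quantity: q = 382 − 6.5(1160/23) = 1246/23.
DWL = ½ × 15 × (2221/23 − 1246/23) = 14625/46.

Deadweight loss = 14625/46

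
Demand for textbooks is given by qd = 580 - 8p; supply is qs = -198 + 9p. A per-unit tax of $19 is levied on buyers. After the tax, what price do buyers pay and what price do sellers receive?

Buyers pay 949/17, sellers receive 626/17

Pre-tax equilibrium: p* = 778/17, q* = 3636/17.
Tax on buyers shifts demand to qd = 580 − 8(p + 19) = 428 - 8p.
428 - 8p = -198 + 9p gives seller price ps = 626/17; buyers pay pb = 626/17 + 19 = 949/17.
New quantity: q = 580 − 8(949/17) = 2268/17.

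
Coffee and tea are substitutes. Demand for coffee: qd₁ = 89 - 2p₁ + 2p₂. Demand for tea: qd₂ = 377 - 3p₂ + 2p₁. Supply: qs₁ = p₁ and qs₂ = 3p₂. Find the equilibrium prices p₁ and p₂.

p₁ = 92, p₂ = 93.5

Market 1: 89 - 2p₁ + 2p₂ = p₁ → 3p₁ - 2p₂ = 89.
Market 2: 6p₂ - 2p₁ = 377.
Eliminating p₂: 6×(1) + 2×(2) gives 14p₁ = 1288, so p₁ = 92.
Back-substitute into (2): p₂ = (377 + 2×92) / 6 = 93.5.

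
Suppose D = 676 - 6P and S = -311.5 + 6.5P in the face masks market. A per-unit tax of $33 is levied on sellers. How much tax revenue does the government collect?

Tax revenue = 3268.32

Pre-tax equilibrium: P* = 79, Q* = 202.
Tax on sellers shifts supply to S = -311.5 + 6.5(P − 33) = -526 + 6.5P.
676 - 6P = -526 + 6.5P gives buyer price Pb = 96.16; sellers receive Ps = 96.16 − 33 = 63.16.
New quantity: Q = 676 − 6(96.16) = 99.04.
Revenue = 33 × 99.04 = 3268.32.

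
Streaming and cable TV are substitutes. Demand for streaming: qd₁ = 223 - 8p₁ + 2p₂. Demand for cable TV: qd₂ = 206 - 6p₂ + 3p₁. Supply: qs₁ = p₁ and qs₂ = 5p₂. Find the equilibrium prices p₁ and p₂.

Market 1: 223 - 8p₁ + 2p₂ = p₁ → 9p₁ - 2p₂ = 223.
Market 2: 11p₂ - 3p₁ = 206.
Eliminating p₂: 11×(1) + 2×(2) gives 93p₁ = 2865, so p₁ = 955/31.
Back-substitute into (2): p₂ = (206 + 3×955/31) / 11 = 841/31.

p₁ = 955/31, p₂ = 841/31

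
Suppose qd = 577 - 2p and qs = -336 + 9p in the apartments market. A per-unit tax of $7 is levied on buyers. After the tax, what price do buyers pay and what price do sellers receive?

Pre-tax equilibrium: p* = 83, q* = 411.
Tax on buyers shifts demand to qd = 577 − 2(p + 7) = 563 - 2p.
563 - 2p = -336 + 9p gives seller price ps = 899/11; buyers pay pb = 899/11 + 7 = 976/11.
New quantity: q = 577 − 2(976/11) = 4395/11.

Buyers pay 976/11, sellers receive 899/11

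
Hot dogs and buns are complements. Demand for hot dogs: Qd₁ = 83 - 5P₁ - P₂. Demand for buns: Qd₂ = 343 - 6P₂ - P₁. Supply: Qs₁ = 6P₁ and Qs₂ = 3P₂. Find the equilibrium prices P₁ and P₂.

Market 1: 83 - 5P₁ - P₂ = 6P₁ → 11P₁ + P₂ = 83.
Market 2: 9P₂ + P₁ = 343.
Eliminating P₂: 9×(1) − 1×(2) gives 98P₁ = 404, so P₁ = 202/49.
Back-substitute into (2): P₂ = (343 − 1×202/49) / 9 = 1845/49.

P₁ = 202/49, P₂ = 1845/49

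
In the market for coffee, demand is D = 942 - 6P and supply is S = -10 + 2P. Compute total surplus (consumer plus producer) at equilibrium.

Total surplus = 17328

Equilibrium: 942 - 6P = -10 + 2P gives P* = 119, Q* = 228.
Demand choke price: P = 157; supply starts at P = 5.
CS = ½(157 − 119)(228) = 4332; PS = ½(119 − 5)(228) = 12996.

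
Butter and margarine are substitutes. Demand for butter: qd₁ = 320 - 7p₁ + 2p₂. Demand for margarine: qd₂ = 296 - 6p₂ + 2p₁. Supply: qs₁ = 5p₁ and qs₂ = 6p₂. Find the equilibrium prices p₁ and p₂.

p₁ = 1108/35, p₂ = 1048/35

Market 1: 320 - 7p₁ + 2p₂ = 5p₁ → 12p₁ - 2p₂ = 320.
Market 2: 12p₂ - 2p₁ = 296.
Eliminating p₂: 12×(1) + 2×(2) gives 140p₁ = 4432, so p₁ = 1108/35.
Back-substitute into (2): p₂ = (296 + 2×1108/35) / 12 = 1048/35.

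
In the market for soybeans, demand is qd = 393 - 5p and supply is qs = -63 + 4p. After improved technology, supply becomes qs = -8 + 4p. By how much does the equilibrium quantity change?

Δq = 275/9

Original equilibrium: p* = 152/3, q* = 419/3.
New equilibrium: 393 - 5p = -8 + 4p, so 401 = 9p and p' = 401/9; q' = 393 − 5(401/9) = 1532/9.
Change in quantity: 1532/9 − 419/3 = 275/9.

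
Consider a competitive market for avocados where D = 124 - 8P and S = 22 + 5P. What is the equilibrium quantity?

Set D = S: 124 - 8P = 22 + 5P.
102 = 13P, so P* = 102/13.
Q* = 124 − 8(102/13) = 796/13.

Q* = 796/13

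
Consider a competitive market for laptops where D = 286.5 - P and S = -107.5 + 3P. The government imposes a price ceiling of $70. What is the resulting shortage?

Equilibrium price would be P* = 98.5, so the ceiling at 70 binds.
At P = 70: D = 286.5 − 1(70) = 216.5, S = -107.5 + 3(70) = 102.5.
Shortage = 216.5 − 102.5 = 114.

Shortage = 114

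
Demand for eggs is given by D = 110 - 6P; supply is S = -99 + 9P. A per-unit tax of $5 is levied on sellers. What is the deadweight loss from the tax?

Deadweight loss = 45

Pre-tax equilibrium: P* = 209/15, Q* = 26.4.
Tax on sellers shifts supply to S = -99 + 9(P − 5) = -144 + 9P.
110 - 6P = -144 + 9P gives buyer price Pb = 254/15; sellers receive Ps = 254/15 − 5 = 179/15.
New quantity: Q = 110 − 6(254/15) = 8.4.
DWL = ½ × 5 × (26.4 − 8.4) = 45.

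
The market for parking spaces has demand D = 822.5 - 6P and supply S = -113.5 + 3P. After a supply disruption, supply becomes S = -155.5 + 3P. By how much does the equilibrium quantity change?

ΔQ = -28

Original equilibrium: P* = 104, Q* = 198.5.
New equilibrium: 822.5 - 6P = -155.5 + 3P, so 978 = 9P and P' = 326/3; Q' = 822.5 − 6(326/3) = 170.5.
Change in quantity: 170.5 − 198.5 = -28.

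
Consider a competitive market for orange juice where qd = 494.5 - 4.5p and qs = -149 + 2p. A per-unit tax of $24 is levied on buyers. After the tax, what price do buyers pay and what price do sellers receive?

Pre-tax equilibrium: p* = 99, q* = 49.
Tax on buyers shifts demand to qd = 494.5 − 4.5(p + 24) = 386.5 - 4.5p.
386.5 - 4.5p = -149 + 2p gives seller price ps = 1071/13; buyers pay pb = 1071/13 + 24 = 1383/13.
New quantity: q = 494.5 − 4.5(1383/13) = 205/13.

Buyers pay 1383/13, sellers receive 1071/13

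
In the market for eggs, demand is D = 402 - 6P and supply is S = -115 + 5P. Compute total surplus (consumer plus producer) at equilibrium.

Total surplus = 2640

Equilibrium: 402 - 6P = -115 + 5P gives P* = 47, Q* = 120.
Demand choke price: P = 67; supply starts at P = 23.
CS = ½(67 − 47)(120) = 1200; PS = ½(47 − 23)(120) = 1440.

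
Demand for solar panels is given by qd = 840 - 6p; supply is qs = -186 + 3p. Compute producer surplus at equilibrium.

Equilibrium: 840 - 6p = -186 + 3p gives p* = 114, q* = 156.
Supply starts at p = 62 (where qs = 0).
PS = ½(114 − 62)(156) = 4056.

Producer surplus = 4056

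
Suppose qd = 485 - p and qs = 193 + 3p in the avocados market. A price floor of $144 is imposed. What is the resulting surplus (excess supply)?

Surplus = 284

Equilibrium price would be p* = 73, so the floor at 144 binds.
At p = 144: qd = 341, qs = 625.
Surplus = 625 − 341 = 284.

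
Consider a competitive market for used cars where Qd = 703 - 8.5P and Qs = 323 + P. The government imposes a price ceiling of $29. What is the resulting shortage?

Shortage = 104.5

Equilibrium price would be P* = 40, so the ceiling at 29 binds.
At P = 29: Qd = 703 − 8.5(29) = 456.5, Qs = 323 + 1(29) = 352.
Shortage = 456.5 − 352 = 104.5.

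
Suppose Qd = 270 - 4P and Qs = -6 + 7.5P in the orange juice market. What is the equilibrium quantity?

Set Qd = Qs: 270 - 4P = -6 + 7.5P.
276 = 11.5P, so P* = 24.
Q* = 270 − 4(24) = 174.

Q* = 174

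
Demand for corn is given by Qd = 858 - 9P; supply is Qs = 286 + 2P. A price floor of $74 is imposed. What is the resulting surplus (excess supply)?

Equilibrium price would be P* = 52, so the floor at 74 binds.
At P = 74: Qd = 192, Qs = 434.
Surplus = 434 − 192 = 242.

Surplus = 242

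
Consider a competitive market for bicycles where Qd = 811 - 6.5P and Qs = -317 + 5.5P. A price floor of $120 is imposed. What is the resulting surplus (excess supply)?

Surplus = 312

Equilibrium price would be P* = 94, so the floor at 120 binds.
At P = 120: Qd = 31, Qs = 343.
Surplus = 343 − 31 = 312.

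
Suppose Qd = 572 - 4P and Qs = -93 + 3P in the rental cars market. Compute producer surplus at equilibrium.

Equilibrium: 572 - 4P = -93 + 3P gives P* = 95, Q* = 192.
Supply starts at P = 31 (where Qs = 0).
PS = ½(95 − 31)(192) = 6144.

Producer surplus = 6144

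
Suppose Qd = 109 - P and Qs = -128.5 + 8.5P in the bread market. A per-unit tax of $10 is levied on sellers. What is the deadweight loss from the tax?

Pre-tax equilibrium: P* = 25, Q* = 84.
Tax on sellers shifts supply to Qs = -128.5 + 8.5(P − 10) = -213.5 + 8.5P.
109 - P = -213.5 + 8.5P gives buyer price Pb = 645/19; sellers receive Ps = 645/19 − 10 = 455/19.
New quantity: Q = 109 − 1(645/19) = 1426/19.
DWL = ½ × 10 × (84 − 1426/19) = 850/19.

Deadweight loss = 850/19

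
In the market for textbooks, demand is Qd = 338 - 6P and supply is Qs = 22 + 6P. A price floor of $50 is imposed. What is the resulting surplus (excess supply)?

Surplus = 284

Equilibrium price would be P* = 79/3, so the floor at 50 binds.
At P = 50: Qd = 38, Qs = 322.
Surplus = 322 − 38 = 284.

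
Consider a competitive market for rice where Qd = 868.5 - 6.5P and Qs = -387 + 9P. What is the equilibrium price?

P* = 81

Set Qd = Qs: 868.5 - 6.5P = -387 + 9P.
1255.5 = 15.5P, so P* = 81.
Q* = 868.5 − 6.5(81) = 342.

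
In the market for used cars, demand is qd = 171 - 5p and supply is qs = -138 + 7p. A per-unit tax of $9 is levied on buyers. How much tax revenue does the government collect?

Pre-tax equilibrium: p* = 25.75, q* = 42.25.
Tax on buyers shifts demand to qd = 171 − 5(p + 9) = 126 - 5p.
126 - 5p = -138 + 7p gives seller price ps = 22; buyers pay pb = 22 + 9 = 31.
New quantity: q = 171 − 5(31) = 16.
Revenue = 9 × 16 = 144.

Tax revenue = 144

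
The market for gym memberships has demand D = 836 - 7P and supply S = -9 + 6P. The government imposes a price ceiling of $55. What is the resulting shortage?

Shortage = 130

Equilibrium price would be P* = 65, so the ceiling at 55 binds.
At P = 55: D = 836 − 7(55) = 451, S = -9 + 6(55) = 321.
Shortage = 451 − 321 = 130.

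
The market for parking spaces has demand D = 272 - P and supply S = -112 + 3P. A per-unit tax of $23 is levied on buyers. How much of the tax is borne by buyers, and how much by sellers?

Pre-tax equilibrium: P* = 96, Q* = 176.
Tax on buyers shifts demand to D = 272 − 1(P + 23) = 249 - P.
249 - P = -112 + 3P gives seller price Ps = 90.25; buyers pay Pb = 90.25 + 23 = 113.25.
New quantity: Q = 272 − 1(113.25) = 158.75.
Buyer burden = 113.25 − 96 = 17.25; seller burden = 96 − 90.25 = 5.75.

Buyers bear $17.25, sellers bear $5.75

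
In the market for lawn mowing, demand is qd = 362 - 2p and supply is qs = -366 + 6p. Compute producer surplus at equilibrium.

Equilibrium: 362 - 2p = -366 + 6p gives p* = 91, q* = 180.
Supply starts at p = 61 (where qs = 0).
PS = ½(91 − 61)(180) = 2700.

Producer surplus = 2700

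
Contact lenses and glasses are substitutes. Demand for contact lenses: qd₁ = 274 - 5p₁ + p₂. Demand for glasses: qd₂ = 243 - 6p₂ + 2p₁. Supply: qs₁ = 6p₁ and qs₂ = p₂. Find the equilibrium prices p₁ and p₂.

Market 1: 274 - 5p₁ + p₂ = 6p₁ → 11p₁ - p₂ = 274.
Market 2: 7p₂ - 2p₁ = 243.
Eliminating p₂: 7×(1) + 1×(2) gives 75p₁ = 2161, so p₁ = 2161/75.
Back-substitute into (2): p₂ = (243 + 2×2161/75) / 7 = 3221/75.

p₁ = 2161/75, p₂ = 3221/75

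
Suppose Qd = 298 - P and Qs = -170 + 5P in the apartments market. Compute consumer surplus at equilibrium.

Consumer surplus = 24200

Equilibrium: 298 - P = -170 + 5P gives P* = 78, Q* = 220.
Demand choke price (Qd = 0): P = 298.
CS = ½(298 − 78)(220) = 24200.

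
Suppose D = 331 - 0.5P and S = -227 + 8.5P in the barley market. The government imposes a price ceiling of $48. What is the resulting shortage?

Equilibrium price would be P* = 62, so the ceiling at 48 binds.
At P = 48: D = 331 − 0.5(48) = 307, S = -227 + 8.5(48) = 181.
Shortage = 307 − 181 = 126.

Shortage = 126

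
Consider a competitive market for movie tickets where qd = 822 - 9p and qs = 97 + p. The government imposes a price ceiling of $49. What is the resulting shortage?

Shortage = 235

Equilibrium price would be p* = 72.5, so the ceiling at 49 binds.
At p = 49: qd = 822 − 9(49) = 381, qs = 97 + 1(49) = 146.
Shortage = 381 − 146 = 235.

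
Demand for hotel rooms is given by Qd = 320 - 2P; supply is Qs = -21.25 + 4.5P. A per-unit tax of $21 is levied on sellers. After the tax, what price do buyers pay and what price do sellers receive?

Pre-tax equilibrium: P* = 52.5, Q* = 215.
Tax on sellers shifts supply to Qs = -21.25 + 4.5(P − 21) = -115.75 + 4.5P.
320 - 2P = -115.75 + 4.5P gives buyer price Pb = 1743/26; sellers receive Ps = 1743/26 − 21 = 1197/26.
New quantity: Q = 320 − 2(1743/26) = 2417/13.

Buyers pay 1743/26, sellers receive 1197/26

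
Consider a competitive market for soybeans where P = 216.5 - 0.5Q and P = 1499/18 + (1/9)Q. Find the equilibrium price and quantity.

P* = 107.5, Q* = 218

Set the two price expressions equal: 216.5 - 0.5Q = 1499/18 + (1/9)Q.
1199/9 = (11/18)Q, so Q* = 218.
P* = 216.5 − (0.5)(218) = 107.5.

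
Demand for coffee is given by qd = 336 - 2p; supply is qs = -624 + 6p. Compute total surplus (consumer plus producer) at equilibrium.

Equilibrium: 336 - 2p = -624 + 6p gives p* = 120, q* = 96.
Demand choke price: p = 168; supply starts at p = 104.
CS = ½(168 − 120)(96) = 2304; PS = ½(120 − 104)(96) = 768.

Total surplus = 3072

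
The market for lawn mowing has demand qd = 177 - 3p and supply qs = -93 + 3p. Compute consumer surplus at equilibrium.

Consumer surplus = 294

Equilibrium: 177 - 3p = -93 + 3p gives p* = 45, q* = 42.
Demand choke price (qd = 0): p = 59.
CS = ½(59 − 45)(42) = 294.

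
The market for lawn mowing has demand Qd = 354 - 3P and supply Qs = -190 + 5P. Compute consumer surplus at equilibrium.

Equilibrium: 354 - 3P = -190 + 5P gives P* = 68, Q* = 150.
Demand choke price (Qd = 0): P = 118.
CS = ½(118 − 68)(150) = 3750.

Consumer surplus = 3750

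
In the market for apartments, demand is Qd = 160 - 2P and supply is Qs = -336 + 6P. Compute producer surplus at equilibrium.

Producer surplus = 108

Equilibrium: 160 - 2P = -336 + 6P gives P* = 62, Q* = 36.
Supply starts at P = 56 (where Qs = 0).
PS = ½(62 − 56)(36) = 108.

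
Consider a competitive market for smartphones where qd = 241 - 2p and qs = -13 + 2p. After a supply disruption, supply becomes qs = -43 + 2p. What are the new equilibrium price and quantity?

Original equilibrium: p* = 63.5, q* = 114.
New equilibrium: 241 - 2p = -43 + 2p, so 284 = 4p and p' = 71; q' = 241 − 2(71) = 99.

p' = 71, q' = 99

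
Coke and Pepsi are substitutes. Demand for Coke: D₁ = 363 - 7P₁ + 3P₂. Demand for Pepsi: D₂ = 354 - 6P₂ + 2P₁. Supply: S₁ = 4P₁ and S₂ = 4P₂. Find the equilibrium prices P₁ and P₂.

P₁ = 1173/26, P₂ = 1155/26

Market 1: 363 - 7P₁ + 3P₂ = 4P₁ → 11P₁ - 3P₂ = 363.
Market 2: 10P₂ - 2P₁ = 354.
Eliminating P₂: 10×(1) + 3×(2) gives 104P₁ = 4692, so P₁ = 1173/26.
Back-substitute into (2): P₂ = (354 + 2×1173/26) / 10 = 1155/26.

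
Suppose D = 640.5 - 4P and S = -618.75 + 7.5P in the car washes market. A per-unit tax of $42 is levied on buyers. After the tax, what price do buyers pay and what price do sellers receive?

Buyers pay 6297/46, sellers receive 4365/46

Pre-tax equilibrium: P* = 109.5, Q* = 202.5.
Tax on buyers shifts demand to D = 640.5 − 4(P + 42) = 472.5 - 4P.
472.5 - 4P = -618.75 + 7.5P gives seller price Ps = 4365/46; buyers pay Pb = 4365/46 + 42 = 6297/46.
New quantity: Q = 640.5 − 4(6297/46) = 4275/46.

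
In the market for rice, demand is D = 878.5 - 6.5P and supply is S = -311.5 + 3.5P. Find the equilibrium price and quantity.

P* = 119, Q* = 105

Set D = S: 878.5 - 6.5P = -311.5 + 3.5P.
1190 = 10P, so P* = 119.
Q* = 878.5 − 6.5(119) = 105.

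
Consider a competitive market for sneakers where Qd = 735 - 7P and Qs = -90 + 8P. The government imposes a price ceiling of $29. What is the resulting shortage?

Shortage = 390

Equilibrium price would be P* = 55, so the ceiling at 29 binds.
At P = 29: Qd = 735 − 7(29) = 532, Qs = -90 + 8(29) = 142.
Shortage = 532 − 142 = 390.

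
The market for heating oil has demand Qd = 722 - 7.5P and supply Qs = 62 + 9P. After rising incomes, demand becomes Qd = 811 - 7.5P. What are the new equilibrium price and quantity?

Original equilibrium: P* = 40, Q* = 422.
New equilibrium: 811 - 7.5P = 62 + 9P, so 749 = 16.5P and P' = 1498/33; Q' = 811 − 7.5(1498/33) = 5176/11.

P' = 1498/33, Q' = 5176/11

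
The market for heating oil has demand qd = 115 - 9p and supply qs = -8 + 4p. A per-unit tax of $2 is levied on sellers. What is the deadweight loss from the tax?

Deadweight loss = 72/13

Pre-tax equilibrium: p* = 123/13, q* = 388/13.
Tax on sellers shifts supply to qs = -8 + 4(p − 2) = -16 + 4p.
115 - 9p = -16 + 4p gives buyer price pb = 131/13; sellers receive ps = 131/13 − 2 = 105/13.
New quantity: q = 115 − 9(131/13) = 316/13.
DWL = ½ × 2 × (388/13 − 316/13) = 72/13.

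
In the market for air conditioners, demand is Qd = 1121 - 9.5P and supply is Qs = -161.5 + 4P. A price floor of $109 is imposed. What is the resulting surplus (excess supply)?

Surplus = 189

Equilibrium price would be P* = 95, so the floor at 109 binds.
At P = 109: Qd = 85.5, Qs = 274.5.
Surplus = 274.5 − 85.5 = 189.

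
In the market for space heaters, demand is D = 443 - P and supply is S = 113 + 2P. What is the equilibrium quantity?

Set D = S: 443 - P = 113 + 2P.
330 = 3P, so P* = 110.
Q* = 443 − 1(110) = 333.

Q* = 333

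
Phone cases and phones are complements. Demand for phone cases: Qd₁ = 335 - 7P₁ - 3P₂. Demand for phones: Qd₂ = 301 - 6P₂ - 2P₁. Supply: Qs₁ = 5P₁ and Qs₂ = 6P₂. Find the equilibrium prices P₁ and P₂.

P₁ = 1039/46, P₂ = 1471/69

Market 1: 335 - 7P₁ - 3P₂ = 5P₁ → 12P₁ + 3P₂ = 335.
Market 2: 12P₂ + 2P₁ = 301.
Eliminating P₂: 12×(1) − 3×(2) gives 138P₁ = 3117, so P₁ = 1039/46.
Back-substitute into (2): P₂ = (301 − 2×1039/46) / 12 = 1471/69.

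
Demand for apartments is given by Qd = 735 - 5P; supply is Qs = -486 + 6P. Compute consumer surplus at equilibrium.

Consumer surplus = 3240

Equilibrium: 735 - 5P = -486 + 6P gives P* = 111, Q* = 180.
Demand choke price (Qd = 0): P = 147.
CS = ½(147 − 111)(180) = 3240.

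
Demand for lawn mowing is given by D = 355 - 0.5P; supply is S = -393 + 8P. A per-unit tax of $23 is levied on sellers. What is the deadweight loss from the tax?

Deadweight loss = 2116/17

Pre-tax equilibrium: P* = 88, Q* = 311.
Tax on sellers shifts supply to S = -393 + 8(P − 23) = -577 + 8P.
355 - 0.5P = -577 + 8P gives buyer price Pb = 1864/17; sellers receive Ps = 1864/17 − 23 = 1473/17.
New quantity: Q = 355 − 0.5(1864/17) = 5103/17.
DWL = ½ × 23 × (311 − 5103/17) = 2116/17.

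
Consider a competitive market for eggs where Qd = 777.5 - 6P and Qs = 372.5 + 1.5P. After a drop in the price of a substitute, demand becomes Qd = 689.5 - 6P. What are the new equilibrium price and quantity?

Original equilibrium: P* = 54, Q* = 453.5.
New equilibrium: 689.5 - 6P = 372.5 + 1.5P, so 317 = 7.5P and P' = 634/15; Q' = 689.5 − 6(634/15) = 435.9.

P' = 634/15, Q' = 435.9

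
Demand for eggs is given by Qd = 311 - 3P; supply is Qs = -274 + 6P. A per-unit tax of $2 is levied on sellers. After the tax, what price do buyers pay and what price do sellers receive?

Pre-tax equilibrium: P* = 65, Q* = 116.
Tax on sellers shifts supply to Qs = -274 + 6(P − 2) = -286 + 6P.
311 - 3P = -286 + 6P gives buyer price Pb = 199/3; sellers receive Ps = 199/3 − 2 = 193/3.
New quantity: Q = 311 − 3(199/3) = 112.

Buyers pay 199/3, sellers receive 193/3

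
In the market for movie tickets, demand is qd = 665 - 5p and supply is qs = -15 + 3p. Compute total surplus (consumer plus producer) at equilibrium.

Equilibrium: 665 - 5p = -15 + 3p gives p* = 85, q* = 240.
Demand choke price: p = 133; supply starts at p = 5.
CS = ½(133 − 85)(240) = 5760; PS = ½(85 − 5)(240) = 9600.

Total surplus = 15360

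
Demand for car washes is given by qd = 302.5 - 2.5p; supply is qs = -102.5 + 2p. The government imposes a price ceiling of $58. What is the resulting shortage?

Shortage = 144

Equilibrium price would be p* = 90, so the ceiling at 58 binds.
At p = 58: qd = 302.5 − 2.5(58) = 157.5, qs = -102.5 + 2(58) = 13.5.
Shortage = 157.5 − 13.5 = 144.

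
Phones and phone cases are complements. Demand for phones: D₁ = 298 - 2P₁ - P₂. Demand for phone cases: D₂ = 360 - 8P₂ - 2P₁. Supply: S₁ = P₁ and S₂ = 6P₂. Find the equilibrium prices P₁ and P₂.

Market 1: 298 - 2P₁ - P₂ = P₁ → 3P₁ + P₂ = 298.
Market 2: 14P₂ + 2P₁ = 360.
Eliminating P₂: 14×(1) − 1×(2) gives 40P₁ = 3812, so P₁ = 95.3.
Back-substitute into (2): P₂ = (360 − 2×95.3) / 14 = 12.1.

P₁ = 95.3, P₂ = 12.1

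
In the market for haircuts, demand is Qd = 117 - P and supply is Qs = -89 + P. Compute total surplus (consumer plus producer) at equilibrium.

Equilibrium: 117 - P = -89 + P gives P* = 103, Q* = 14.
Demand choke price: P = 117; supply starts at P = 89.
CS = ½(117 − 103)(14) = 98; PS = ½(103 − 89)(14) = 98.

Total surplus = 196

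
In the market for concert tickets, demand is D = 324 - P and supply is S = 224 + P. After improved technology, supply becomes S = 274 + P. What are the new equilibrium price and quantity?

Original equilibrium: P* = 50, Q* = 274.
New equilibrium: 324 - P = 274 + P, so 50 = 2P and P' = 25; Q' = 324 − 1(25) = 299.

P' = 25, Q' = 299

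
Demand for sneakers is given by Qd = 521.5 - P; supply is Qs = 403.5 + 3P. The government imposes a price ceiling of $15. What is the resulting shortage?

Shortage = 58

Equilibrium price would be P* = 29.5, so the ceiling at 15 binds.
At P = 15: Qd = 521.5 − 1(15) = 506.5, Qs = 403.5 + 3(15) = 448.5.
Shortage = 506.5 − 448.5 = 58.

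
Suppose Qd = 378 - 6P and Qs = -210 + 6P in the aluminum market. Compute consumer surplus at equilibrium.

Consumer surplus = 588

Equilibrium: 378 - 6P = -210 + 6P gives P* = 49, Q* = 84.
Demand choke price (Qd = 0): P = 63.
CS = ½(63 − 49)(84) = 588.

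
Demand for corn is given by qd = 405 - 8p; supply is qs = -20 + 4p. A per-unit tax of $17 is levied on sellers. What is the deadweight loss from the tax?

Pre-tax equilibrium: p* = 425/12, q* = 365/3.
Tax on sellers shifts supply to qs = -20 + 4(p − 17) = -88 + 4p.
405 - 8p = -88 + 4p gives buyer price pb = 493/12; sellers receive ps = 493/12 − 17 = 289/12.
New quantity: q = 405 − 8(493/12) = 229/3.
DWL = ½ × 17 × (365/3 − 229/3) = 1156/3.

Deadweight loss = 1156/3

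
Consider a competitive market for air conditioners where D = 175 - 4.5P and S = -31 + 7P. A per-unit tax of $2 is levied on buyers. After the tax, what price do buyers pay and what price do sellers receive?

Buyers pay 440/23, sellers receive 394/23

Pre-tax equilibrium: P* = 412/23, Q* = 2171/23.
Tax on buyers shifts demand to D = 175 − 4.5(P + 2) = 166 - 4.5P.
166 - 4.5P = -31 + 7P gives seller price Ps = 394/23; buyers pay Pb = 394/23 + 2 = 440/23.
New quantity: Q = 175 − 4.5(440/23) = 2045/23.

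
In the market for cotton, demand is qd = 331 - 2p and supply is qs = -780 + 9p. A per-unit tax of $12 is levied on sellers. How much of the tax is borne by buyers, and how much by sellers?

Pre-tax equilibrium: p* = 101, q* = 129.
Tax on sellers shifts supply to qs = -780 + 9(p − 12) = -888 + 9p.
331 - 2p = -888 + 9p gives buyer price pb = 1219/11; sellers receive ps = 1219/11 − 12 = 1087/11.
New quantity: q = 331 − 2(1219/11) = 1203/11.
Buyer burden = 1219/11 − 101 = 108/11; seller burden = 101 − 1087/11 = 24/11.

Buyers bear 108/11, sellers bear 24/11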